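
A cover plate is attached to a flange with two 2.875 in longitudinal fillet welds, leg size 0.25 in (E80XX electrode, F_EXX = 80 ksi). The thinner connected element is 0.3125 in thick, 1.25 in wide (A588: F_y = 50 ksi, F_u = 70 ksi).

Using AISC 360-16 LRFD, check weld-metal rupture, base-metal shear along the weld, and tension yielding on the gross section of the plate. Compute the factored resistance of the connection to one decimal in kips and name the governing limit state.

Weld metal: throat = 0.707×0.25 = 0.17675 in, L = 2×2.875 = 5.75 in. φR_n = 0.75 × 0.6 × 80 × 0.17675 × 5.75 = 36.6 kips.
Base metal shear (0.3125 in plate): yield φR_n = 1.0×0.6×50×0.3125×5.75 = 53.9 kips; rupture φR_n = 0.75×0.6×70×0.3125×5.75 = 56.6 kips; take 53.9 kips (yield).
Tension yield (gross): A_g = 1.25×0.3125 = 0.39063 in². φR_n = 0.90 × 50 × 0.39063 = 17.6 kips.
Governing: min(36.6, 53.9, 17.6) = 17.6 kips → gross-section yield.

17.6 kips (gross-section yield governs)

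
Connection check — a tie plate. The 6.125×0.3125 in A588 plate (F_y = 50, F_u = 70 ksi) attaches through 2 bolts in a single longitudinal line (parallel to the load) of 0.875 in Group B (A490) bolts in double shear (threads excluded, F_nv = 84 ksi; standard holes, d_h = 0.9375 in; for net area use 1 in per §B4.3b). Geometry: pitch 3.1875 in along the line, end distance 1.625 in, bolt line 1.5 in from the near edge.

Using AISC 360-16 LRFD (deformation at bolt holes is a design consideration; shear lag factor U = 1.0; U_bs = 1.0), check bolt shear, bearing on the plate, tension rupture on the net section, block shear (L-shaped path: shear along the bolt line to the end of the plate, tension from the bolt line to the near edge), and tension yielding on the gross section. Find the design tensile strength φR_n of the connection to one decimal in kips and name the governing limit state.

49.0 kips (block shear governs)

Bolt shear: A_b = π(0.875)²/4 = 0.60132 in². φR_n = 0.75 × 84 × 0.60132 × 2 × 2 = 151.5 kips.
Bearing (0.3125 in plate, F_u = 70 ksi): end bolts L_c = 1.625 − 0.9375/2 = 1.15625, R_n = min(1.2×1.15625×0.3125×70, 2.4×0.875×0.3125×70) = 30.352 kips/bolt; interior L_c = 3.1875 − 0.9375 = 2.25, R_n = 45.938 kips/bolt. φR_n = 0.75 × (1×30.352 + 1×45.938) = 57.2 kips.
Tension rupture (net): A_n = (6.125 − 1×1)×0.3125 = 1.6016 in² (U = 1.0, A_e = A_n). φR_n = 0.75 × 70 × 1.6016 = 84.1 kips.
Block shear: shear path 1×[1.625+1×3.1875] = 1×4.8125 in, A_gv = 1.5039, A_nv = 1×(4.8125 − 1.5×1)×0.3125 = 1.0352 in²; tension to near edge: (1.5 − 0.5×1)×0.3125 = 0.3125 in². R_n = min(0.6×70×1.0352, 0.6×50×1.5039) + 1.0×70×0.3125 = min(43.478, 45.117) + 21.875 = 65.353 kips. φR_n = 0.75 × 65.353 = 49.0 kips.
Tension yield (gross): A_g = 6.125×0.3125 = 1.9141 in². φR_n = 0.90 × 50 × 1.9141 = 86.1 kips.
Governing: min(151.5, 57.2, 84.1, 49.0, 86.1) = 49.0 kips → block shear.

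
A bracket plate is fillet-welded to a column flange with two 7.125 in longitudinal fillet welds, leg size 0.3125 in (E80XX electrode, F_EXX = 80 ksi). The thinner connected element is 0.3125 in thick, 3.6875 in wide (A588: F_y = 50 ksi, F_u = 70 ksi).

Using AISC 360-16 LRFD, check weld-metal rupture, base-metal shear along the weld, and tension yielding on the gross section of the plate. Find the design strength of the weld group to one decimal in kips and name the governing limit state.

51.9 kips (gross-section yield governs)

Weld metal: throat = 0.707×0.3125 = 0.22094 in, L = 2×7.125 = 14.25 in. φR_n = 0.75 × 0.6 × 80 × 0.22094 × 14.25 = 113.3 kips.
Base metal shear (0.3125 in plate): yield φR_n = 1.0×0.6×50×0.3125×14.25 = 133.6 kips; rupture φR_n = 0.75×0.6×70×0.3125×14.25 = 140.3 kips; take 133.6 kips (yield).
Tension yield (gross): A_g = 3.6875×0.3125 = 1.1523 in². φR_n = 0.90 × 50 × 1.1523 = 51.9 kips.
Governing: min(113.3, 133.6, 51.9) = 51.9 kips → gross-section yield.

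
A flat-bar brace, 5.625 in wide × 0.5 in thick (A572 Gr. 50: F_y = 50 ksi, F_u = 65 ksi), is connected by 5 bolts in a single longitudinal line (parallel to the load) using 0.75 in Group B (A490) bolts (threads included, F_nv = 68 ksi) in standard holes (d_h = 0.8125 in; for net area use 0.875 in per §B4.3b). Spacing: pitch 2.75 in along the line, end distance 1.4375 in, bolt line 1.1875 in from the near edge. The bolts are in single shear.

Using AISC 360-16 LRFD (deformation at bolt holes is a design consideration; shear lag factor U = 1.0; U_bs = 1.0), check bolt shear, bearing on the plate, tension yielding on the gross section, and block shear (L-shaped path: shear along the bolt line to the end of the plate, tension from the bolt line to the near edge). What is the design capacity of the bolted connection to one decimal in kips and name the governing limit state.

Bolt shear: A_b = π(0.75)²/4 = 0.44179 in². φR_n = 0.75 × 68 × 0.44179 × 5 × 1 = 112.7 kips.
Bearing (0.5 in plate, F_u = 65 ksi): end bolts L_c = 1.4375 − 0.8125/2 = 1.03125, R_n = min(1.2×1.03125×0.5×65, 2.4×0.75×0.5×65) = 40.219 kips/bolt; interior L_c = 2.75 − 0.8125 = 1.9375, R_n = 58.5 kips/bolt. φR_n = 0.75 × (1×40.219 + 4×58.5) = 205.7 kips.
Tension yield (gross): A_g = 5.625×0.5 = 2.8125 in². φR_n = 0.90 × 50 × 2.8125 = 126.6 kips.
Block shear: shear path 1×[1.4375+4×2.75] = 1×12.4375 in, A_gv = 6.2188, A_nv = 1×(12.4375 − 4.5×0.875)×0.5 = 4.25 in²; tension to near edge: (1.1875 − 0.5×0.875)×0.5 = 0.375 in². R_n = min(0.6×65×4.25, 0.6×50×6.2188) + 1.0×65×0.375 = min(165.75, 186.56) + 24.375 = 190.13 kips. φR_n = 0.75 × 190.13 = 142.6 kips.
Governing: min(112.7, 205.7, 126.6, 142.6) = 112.7 kips → bolt shear.

112.7 kips (bolt shear governs)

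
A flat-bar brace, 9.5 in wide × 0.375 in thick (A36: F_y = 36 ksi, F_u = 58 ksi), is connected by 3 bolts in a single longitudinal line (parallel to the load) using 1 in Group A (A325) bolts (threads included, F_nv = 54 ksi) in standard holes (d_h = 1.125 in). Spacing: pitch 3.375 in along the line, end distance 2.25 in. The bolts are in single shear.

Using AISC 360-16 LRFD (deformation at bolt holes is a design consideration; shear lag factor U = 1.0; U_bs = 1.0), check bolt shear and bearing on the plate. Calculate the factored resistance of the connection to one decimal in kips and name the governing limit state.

Bolt shear: A_b = π(1)²/4 = 0.7854 in². φR_n = 0.75 × 54 × 0.7854 × 3 × 1 = 95.4 kips.
Bearing (0.375 in plate, F_u = 58 ksi): end bolts L_c = 2.25 − 1.125/2 = 1.6875, R_n = min(1.2×1.6875×0.375×58, 2.4×1×0.375×58) = 44.044 kips/bolt; interior L_c = 3.375 − 1.125 = 2.25, R_n = 52.2 kips/bolt. φR_n = 0.75 × (1×44.044 + 2×52.2) = 111.3 kips.
Governing: min(95.4, 111.3) = 95.4 kips → bolt shear.

95.4 kips (bolt shear governs)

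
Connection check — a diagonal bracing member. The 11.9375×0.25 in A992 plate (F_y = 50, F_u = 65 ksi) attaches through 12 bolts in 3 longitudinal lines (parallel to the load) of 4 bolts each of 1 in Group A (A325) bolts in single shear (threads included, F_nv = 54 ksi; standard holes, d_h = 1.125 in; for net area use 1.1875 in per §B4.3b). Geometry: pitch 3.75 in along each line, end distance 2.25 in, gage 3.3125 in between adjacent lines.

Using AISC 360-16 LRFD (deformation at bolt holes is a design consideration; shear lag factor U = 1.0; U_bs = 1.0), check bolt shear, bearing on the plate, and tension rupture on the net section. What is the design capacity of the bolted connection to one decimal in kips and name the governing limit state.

102.1 kips (net-section rupture governs)

Bolt shear: A_b = π(1)²/4 = 0.7854 in². φR_n = 0.75 × 54 × 0.7854 × 12 × 1 = 381.7 kips.
Bearing (0.25 in plate, F_u = 65 ksi): end bolts L_c = 2.25 − 1.125/2 = 1.6875, R_n = min(1.2×1.6875×0.25×65, 2.4×1×0.25×65) = 32.906 kips/bolt; interior L_c = 3.75 − 1.125 = 2.625, R_n = 39 kips/bolt. φR_n = 0.75 × (3×32.906 + 9×39) = 337.3 kips.
Tension rupture (net): A_n = (11.9375 − 3×1.1875)×0.25 = 2.0938 in² (U = 1.0, A_e = A_n). φR_n = 0.75 × 65 × 2.0938 = 102.1 kips.
Governing: min(381.7, 337.3, 102.1) = 102.1 kips → net-section rupture.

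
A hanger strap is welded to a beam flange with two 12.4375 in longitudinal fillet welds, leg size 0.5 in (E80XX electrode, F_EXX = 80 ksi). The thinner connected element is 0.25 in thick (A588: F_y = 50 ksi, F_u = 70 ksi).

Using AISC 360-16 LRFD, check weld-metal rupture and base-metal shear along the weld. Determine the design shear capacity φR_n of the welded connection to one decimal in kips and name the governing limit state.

Weld metal: throat = 0.707×0.5 = 0.3535 in, L = 2×12.4375 = 24.875 in. φR_n = 0.75 × 0.6 × 80 × 0.3535 × 24.875 = 316.6 kips.
Base metal shear (0.25 in plate): yield φR_n = 1.0×0.6×50×0.25×24.875 = 186.6 kips; rupture φR_n = 0.75×0.6×70×0.25×24.875 = 195.9 kips; take 186.6 kips (yield).
Governing: min(316.6, 186.6) = 186.6 kips → base-metal shear.

186.6 kips (base-metal shear governs)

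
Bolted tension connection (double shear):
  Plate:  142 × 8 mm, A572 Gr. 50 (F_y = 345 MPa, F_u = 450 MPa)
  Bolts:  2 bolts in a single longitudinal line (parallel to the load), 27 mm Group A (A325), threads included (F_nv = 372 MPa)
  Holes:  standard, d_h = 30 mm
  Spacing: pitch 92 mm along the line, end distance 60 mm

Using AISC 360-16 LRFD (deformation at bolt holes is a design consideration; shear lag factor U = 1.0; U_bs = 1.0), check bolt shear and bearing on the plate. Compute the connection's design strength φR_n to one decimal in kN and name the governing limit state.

Bolt shear: A_b = π(27)²/4 = 572.56 mm². φR_n = 0.75 × 372 × 572.56 × 2 × 2 = 639.0 kN.
Bearing (8 mm plate, F_u = 450 MPa): end bolts L_c = 60 − 30/2 = 45, R_n = min(1.2×45×8×450, 2.4×27×8×450) = 194.4 kN/bolt; interior L_c = 92 − 30 = 62, R_n = 233.28 kN/bolt. φR_n = 0.75 × (1×194.4 + 1×233.28) = 320.8 kN.
Governing: min(639.0, 320.8) = 320.8 kN → bearing.

320.8 kN (bearing governs)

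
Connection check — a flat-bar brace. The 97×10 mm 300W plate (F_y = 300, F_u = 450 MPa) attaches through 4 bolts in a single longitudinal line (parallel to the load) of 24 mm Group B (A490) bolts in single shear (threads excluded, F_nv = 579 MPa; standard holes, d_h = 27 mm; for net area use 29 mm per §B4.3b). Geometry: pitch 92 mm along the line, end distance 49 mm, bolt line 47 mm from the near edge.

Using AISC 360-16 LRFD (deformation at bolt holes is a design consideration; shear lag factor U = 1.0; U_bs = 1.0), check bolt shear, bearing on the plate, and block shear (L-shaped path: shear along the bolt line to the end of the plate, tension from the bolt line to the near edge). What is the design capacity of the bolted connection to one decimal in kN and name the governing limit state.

548.4 kN (block shear governs)

Bolt shear: A_b = π(24)²/4 = 452.39 mm². φR_n = 0.75 × 579 × 452.39 × 4 × 1 = 785.8 kN.
Bearing (10 mm plate, F_u = 450 MPa): end bolts L_c = 49 − 27/2 = 35.5, R_n = min(1.2×35.5×10×450, 2.4×24×10×450) = 191.7 kN/bolt; interior L_c = 92 − 27 = 65, R_n = 259.2 kN/bolt. φR_n = 0.75 × (1×191.7 + 3×259.2) = 727.0 kN.
Block shear: shear path 1×[49+3×92] = 1×325 mm, A_gv = 3250, A_nv = 1×(325 − 3.5×29)×10 = 2235 mm²; tension to near edge: (47 − 0.5×29)×10 = 325 mm². R_n = min(0.6×450×2235, 0.6×300×3250) + 1.0×450×325 = min(603.45, 585) + 146.25 = 731.25 kN. φR_n = 0.75 × 731.25 = 548.4 kN.
Governing: min(785.8, 727.0, 548.4) = 548.4 kN → block shear.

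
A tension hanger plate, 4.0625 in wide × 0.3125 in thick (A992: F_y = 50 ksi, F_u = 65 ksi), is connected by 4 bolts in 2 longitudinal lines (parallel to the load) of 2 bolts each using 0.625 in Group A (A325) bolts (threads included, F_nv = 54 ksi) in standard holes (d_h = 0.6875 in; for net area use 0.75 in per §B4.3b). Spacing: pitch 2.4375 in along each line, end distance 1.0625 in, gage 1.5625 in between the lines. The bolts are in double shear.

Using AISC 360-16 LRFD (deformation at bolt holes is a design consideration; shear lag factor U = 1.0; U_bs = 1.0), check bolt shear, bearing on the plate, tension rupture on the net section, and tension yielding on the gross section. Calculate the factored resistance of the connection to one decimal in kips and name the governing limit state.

39.0 kips (net-section rupture governs)

Bolt shear: A_b = π(0.625)²/4 = 0.3068 in². φR_n = 0.75 × 54 × 0.3068 × 4 × 2 = 99.4 kips.
Bearing (0.3125 in plate, F_u = 65 ksi): end bolts L_c = 1.0625 − 0.6875/2 = 0.71875, R_n = min(1.2×0.71875×0.3125×65, 2.4×0.625×0.3125×65) = 17.52 kips/bolt; interior L_c = 2.4375 − 0.6875 = 1.75, R_n = 30.469 kips/bolt. φR_n = 0.75 × (2×17.52 + 2×30.469) = 72.0 kips.
Tension rupture (net): A_n = (4.0625 − 2×0.75)×0.3125 = 0.80078 in² (U = 1.0, A_e = A_n). φR_n = 0.75 × 65 × 0.80078 = 39.0 kips.
Tension yield (gross): A_g = 4.0625×0.3125 = 1.2695 in². φR_n = 0.90 × 50 × 1.2695 = 57.1 kips.
Governing: min(99.4, 72.0, 39.0, 57.1) = 39.0 kips → net-section rupture.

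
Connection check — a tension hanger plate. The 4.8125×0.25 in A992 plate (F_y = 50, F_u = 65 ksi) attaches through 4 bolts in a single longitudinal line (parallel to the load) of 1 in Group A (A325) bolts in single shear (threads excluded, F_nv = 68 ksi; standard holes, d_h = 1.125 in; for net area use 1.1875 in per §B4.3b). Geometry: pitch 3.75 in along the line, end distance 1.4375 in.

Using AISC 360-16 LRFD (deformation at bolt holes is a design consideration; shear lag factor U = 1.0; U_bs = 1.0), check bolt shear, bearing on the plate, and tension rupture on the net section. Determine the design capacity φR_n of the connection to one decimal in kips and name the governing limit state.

Bolt shear: A_b = π(1)²/4 = 0.7854 in². φR_n = 0.75 × 68 × 0.7854 × 4 × 1 = 160.2 kips.
Bearing (0.25 in plate, F_u = 65 ksi): end bolts L_c = 1.4375 − 1.125/2 = 0.875, R_n = min(1.2×0.875×0.25×65, 2.4×1×0.25×65) = 17.063 kips/bolt; interior L_c = 3.75 − 1.125 = 2.625, R_n = 39 kips/bolt. φR_n = 0.75 × (1×17.063 + 3×39) = 100.5 kips.
Tension rupture (net): A_n = (4.8125 − 1×1.1875)×0.25 = 0.90625 in² (U = 1.0, A_e = A_n). φR_n = 0.75 × 65 × 0.90625 = 44.2 kips.
Governing: min(160.2, 100.5, 44.2) = 44.2 kips → net-section rupture.

44.2 kips (net-section rupture governs)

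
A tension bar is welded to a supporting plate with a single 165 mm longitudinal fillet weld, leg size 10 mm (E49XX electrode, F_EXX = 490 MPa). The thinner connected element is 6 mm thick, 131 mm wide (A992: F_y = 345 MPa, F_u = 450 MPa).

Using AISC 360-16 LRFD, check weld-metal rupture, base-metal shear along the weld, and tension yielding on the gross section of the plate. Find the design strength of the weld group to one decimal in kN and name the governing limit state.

200.5 kN (base-metal shear governs)

Weld metal: throat = 0.707×10 = 7.07 mm, L = 165 mm. φR_n = 0.75 × 0.6 × 490 × 7.07 × 165 = 257.2 kN.
Base metal shear (6 mm plate): yield φR_n = 1.0×0.6×345×6×165 = 204.9 kN; rupture φR_n = 0.75×0.6×450×6×165 = 200.5 kN; take 200.5 kN (rupture).
Tension yield (gross): A_g = 131×6 = 786 mm². φR_n = 0.90 × 345 × 786 = 244.1 kN.
Governing: min(257.2, 200.5, 244.1) = 200.5 kN → base-metal shear.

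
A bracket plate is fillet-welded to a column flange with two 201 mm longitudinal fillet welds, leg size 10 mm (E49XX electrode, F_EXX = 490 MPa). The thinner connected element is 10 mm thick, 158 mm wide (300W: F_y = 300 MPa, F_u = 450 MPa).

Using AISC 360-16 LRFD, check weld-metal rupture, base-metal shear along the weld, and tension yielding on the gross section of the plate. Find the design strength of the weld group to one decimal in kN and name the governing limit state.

Weld metal: throat = 0.707×10 = 7.07 mm, L = 2×201 = 402 mm. φR_n = 0.75 × 0.6 × 490 × 7.07 × 402 = 626.7 kN.
Base metal shear (10 mm plate): yield φR_n = 1.0×0.6×300×10×402 = 723.6 kN; rupture φR_n = 0.75×0.6×450×10×402 = 814.1 kN; take 723.6 kN (yield).
Tension yield (gross): A_g = 158×10 = 1580 mm². φR_n = 0.90 × 300 × 1580 = 426.6 kN.
Governing: min(626.7, 723.6, 426.6) = 426.6 kN → gross-section yield.

426.6 kN (gross-section yield governs)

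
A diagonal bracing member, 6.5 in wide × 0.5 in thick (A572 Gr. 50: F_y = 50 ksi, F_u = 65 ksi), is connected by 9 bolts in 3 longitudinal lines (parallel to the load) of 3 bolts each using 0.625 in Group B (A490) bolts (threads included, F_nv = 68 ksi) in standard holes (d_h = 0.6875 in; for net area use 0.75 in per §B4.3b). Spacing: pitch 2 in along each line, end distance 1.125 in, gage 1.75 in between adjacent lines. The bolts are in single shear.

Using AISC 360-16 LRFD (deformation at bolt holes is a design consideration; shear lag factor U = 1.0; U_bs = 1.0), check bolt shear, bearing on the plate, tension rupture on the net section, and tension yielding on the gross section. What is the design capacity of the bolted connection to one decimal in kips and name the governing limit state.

Bolt shear: A_b = π(0.625)²/4 = 0.3068 in². φR_n = 0.75 × 68 × 0.3068 × 9 × 1 = 140.8 kips.
Bearing (0.5 in plate, F_u = 65 ksi): end bolts L_c = 1.125 − 0.6875/2 = 0.78125, R_n = min(1.2×0.78125×0.5×65, 2.4×0.625×0.5×65) = 30.469 kips/bolt; interior L_c = 2 − 0.6875 = 1.3125, R_n = 48.75 kips/bolt. φR_n = 0.75 × (3×30.469 + 6×48.75) = 287.9 kips.
Tension rupture (net): A_n = (6.5 − 3×0.75)×0.5 = 2.125 in² (U = 1.0, A_e = A_n). φR_n = 0.75 × 65 × 2.125 = 103.6 kips.
Tension yield (gross): A_g = 6.5×0.5 = 3.25 in². φR_n = 0.90 × 50 × 3.25 = 146.3 kips.
Governing: min(140.8, 287.9, 103.6, 146.3) = 103.6 kips → net-section rupture.

103.6 kips (net-section rupture governs)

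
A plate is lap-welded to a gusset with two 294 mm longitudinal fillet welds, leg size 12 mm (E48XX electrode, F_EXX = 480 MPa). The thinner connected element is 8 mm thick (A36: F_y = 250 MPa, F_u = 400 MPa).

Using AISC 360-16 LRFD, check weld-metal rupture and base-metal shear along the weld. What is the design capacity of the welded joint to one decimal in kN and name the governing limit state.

Weld metal: throat = 0.707×12 = 8.484 mm, L = 2×294 = 588 mm. φR_n = 0.75 × 0.6 × 480 × 8.484 × 588 = 1077.5 kN.
Base metal shear (8 mm plate): yield φR_n = 1.0×0.6×250×8×588 = 705.6 kN; rupture φR_n = 0.75×0.6×400×8×588 = 846.7 kN; take 705.6 kN (yield).
Governing: min(1077.5, 705.6) = 705.6 kN → base-metal shear.

705.6 kN (base-metal shear governs)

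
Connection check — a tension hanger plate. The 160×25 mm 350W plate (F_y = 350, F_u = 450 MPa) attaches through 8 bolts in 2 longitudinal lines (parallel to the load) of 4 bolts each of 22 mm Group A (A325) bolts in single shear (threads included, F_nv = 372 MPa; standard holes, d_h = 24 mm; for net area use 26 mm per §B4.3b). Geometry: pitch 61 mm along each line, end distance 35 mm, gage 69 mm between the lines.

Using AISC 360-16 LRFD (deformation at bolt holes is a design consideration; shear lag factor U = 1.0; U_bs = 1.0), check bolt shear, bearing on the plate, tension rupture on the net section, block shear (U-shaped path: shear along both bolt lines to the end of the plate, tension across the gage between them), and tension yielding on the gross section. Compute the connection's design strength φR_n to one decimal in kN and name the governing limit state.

848.5 kN (bolt shear governs)

Bolt shear: A_b = π(22)²/4 = 380.13 mm². φR_n = 0.75 × 372 × 380.13 × 8 × 1 = 848.5 kN.
Bearing (25 mm plate, F_u = 450 MPa): end bolts L_c = 35 − 24/2 = 23, R_n = min(1.2×23×25×450, 2.4×22×25×450) = 310.5 kN/bolt; interior L_c = 61 − 24 = 37, R_n = 499.5 kN/bolt. φR_n = 0.75 × (2×310.5 + 6×499.5) = 2713.5 kN.
Tension rupture (net): A_n = (160 − 2×26)×25 = 2700 mm² (U = 1.0, A_e = A_n). φR_n = 0.75 × 450 × 2700 = 911.3 kN.
Block shear: shear path 2×[35+3×61] = 2×218 mm, A_gv = 10900, A_nv = 2×(218 − 3.5×26)×25 = 6350 mm²; tension across gage: (69 − 1×26)×25 = 1075 mm². R_n = min(0.6×450×6350, 0.6×350×10900) + 1.0×450×1075 = min(1714.5, 2289) + 483.75 = 2198.3 kN. φR_n = 0.75 × 2198.3 = 1648.7 kN.
Tension yield (gross): A_g = 160×25 = 4000 mm². φR_n = 0.90 × 350 × 4000 = 1260.0 kN.
Governing: min(848.5, 2713.5, 911.3, 1648.7, 1260.0) = 848.5 kN → bolt shear.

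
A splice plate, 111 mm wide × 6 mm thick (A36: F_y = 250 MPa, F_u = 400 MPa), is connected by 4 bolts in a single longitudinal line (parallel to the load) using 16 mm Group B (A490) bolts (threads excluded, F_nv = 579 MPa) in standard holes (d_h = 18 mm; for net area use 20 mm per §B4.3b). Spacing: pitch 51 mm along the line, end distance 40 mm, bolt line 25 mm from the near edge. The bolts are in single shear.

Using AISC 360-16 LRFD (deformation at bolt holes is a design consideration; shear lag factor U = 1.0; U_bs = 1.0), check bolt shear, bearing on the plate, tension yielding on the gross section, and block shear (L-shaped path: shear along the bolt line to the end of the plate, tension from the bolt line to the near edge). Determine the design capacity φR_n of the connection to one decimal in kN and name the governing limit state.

Bolt shear: A_b = π(16)²/4 = 201.06 mm². φR_n = 0.75 × 579 × 201.06 × 4 × 1 = 349.2 kN.
Bearing (6 mm plate, F_u = 400 MPa): end bolts L_c = 40 − 18/2 = 31, R_n = min(1.2×31×6×400, 2.4×16×6×400) = 89.28 kN/bolt; interior L_c = 51 − 18 = 33, R_n = 92.16 kN/bolt. φR_n = 0.75 × (1×89.28 + 3×92.16) = 274.3 kN.
Tension yield (gross): A_g = 111×6 = 666 mm². φR_n = 0.90 × 250 × 666 = 149.9 kN.
Block shear: shear path 1×[40+3×51] = 1×193 mm, A_gv = 1158, A_nv = 1×(193 − 3.5×20)×6 = 738 mm²; tension to near edge: (25 − 0.5×20)×6 = 90 mm². R_n = min(0.6×400×738, 0.6×250×1158) + 1.0×400×90 = min(177.12, 173.7) + 36 = 209.7 kN. φR_n = 0.75 × 209.7 = 157.3 kN.
Governing: min(349.2, 274.3, 149.9, 157.3) = 149.9 kN → gross-section yield.

149.9 kN (gross-section yield governs)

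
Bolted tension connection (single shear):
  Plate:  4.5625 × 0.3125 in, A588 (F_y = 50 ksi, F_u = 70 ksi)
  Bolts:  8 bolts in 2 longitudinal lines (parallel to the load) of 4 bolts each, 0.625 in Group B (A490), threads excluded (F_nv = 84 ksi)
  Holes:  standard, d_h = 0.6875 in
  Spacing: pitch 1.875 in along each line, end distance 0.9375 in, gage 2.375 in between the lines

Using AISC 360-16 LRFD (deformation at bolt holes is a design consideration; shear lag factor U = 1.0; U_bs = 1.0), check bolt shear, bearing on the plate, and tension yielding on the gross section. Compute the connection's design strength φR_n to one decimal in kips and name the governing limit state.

64.2 kips (gross-section yield governs)

Bolt shear: A_b = π(0.625)²/4 = 0.3068 in². φR_n = 0.75 × 84 × 0.3068 × 8 × 1 = 154.6 kips.
Bearing (0.3125 in plate, F_u = 70 ksi): end bolts L_c = 0.9375 − 0.6875/2 = 0.59375, R_n = min(1.2×0.59375×0.3125×70, 2.4×0.625×0.3125×70) = 15.586 kips/bolt; interior L_c = 1.875 − 0.6875 = 1.1875, R_n = 31.172 kips/bolt. φR_n = 0.75 × (2×15.586 + 6×31.172) = 163.7 kips.
Tension yield (gross): A_g = 4.5625×0.3125 = 1.4258 in². φR_n = 0.90 × 50 × 1.4258 = 64.2 kips.
Governing: min(154.6, 163.7, 64.2) = 64.2 kips → gross-section yield.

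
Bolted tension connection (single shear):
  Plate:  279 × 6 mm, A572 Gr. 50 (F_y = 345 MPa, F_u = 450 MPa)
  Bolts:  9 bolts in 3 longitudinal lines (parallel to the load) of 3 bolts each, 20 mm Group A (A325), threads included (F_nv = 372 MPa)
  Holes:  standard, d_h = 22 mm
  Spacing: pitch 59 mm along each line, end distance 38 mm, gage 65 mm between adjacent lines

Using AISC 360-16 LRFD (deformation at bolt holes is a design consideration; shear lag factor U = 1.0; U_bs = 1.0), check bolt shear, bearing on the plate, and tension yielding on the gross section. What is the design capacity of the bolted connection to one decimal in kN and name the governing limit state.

Bolt shear: A_b = π(20)²/4 = 314.16 mm². φR_n = 0.75 × 372 × 314.16 × 9 × 1 = 788.9 kN.
Bearing (6 mm plate, F_u = 450 MPa): end bolts L_c = 38 − 22/2 = 27, R_n = min(1.2×27×6×450, 2.4×20×6×450) = 87.48 kN/bolt; interior L_c = 59 − 22 = 37, R_n = 119.88 kN/bolt. φR_n = 0.75 × (3×87.48 + 6×119.88) = 736.3 kN.
Tension yield (gross): A_g = 279×6 = 1674 mm². φR_n = 0.90 × 345 × 1674 = 519.8 kN.
Governing: min(788.9, 736.3, 519.8) = 519.8 kN → gross-section yield.

519.8 kN (gross-section yield governs)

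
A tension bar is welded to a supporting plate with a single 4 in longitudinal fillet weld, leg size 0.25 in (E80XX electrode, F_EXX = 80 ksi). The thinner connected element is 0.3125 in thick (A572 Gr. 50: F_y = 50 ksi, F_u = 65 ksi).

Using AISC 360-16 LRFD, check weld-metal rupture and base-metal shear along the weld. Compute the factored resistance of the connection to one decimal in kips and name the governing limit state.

Weld metal: throat = 0.707×0.25 = 0.17675 in, L = 4 in. φR_n = 0.75 × 0.6 × 80 × 0.17675 × 4 = 25.5 kips.
Base metal shear (0.3125 in plate): yield φR_n = 1.0×0.6×50×0.3125×4 = 37.5 kips; rupture φR_n = 0.75×0.6×65×0.3125×4 = 36.6 kips; take 36.6 kips (rupture).
Governing: min(25.5, 36.6) = 25.5 kips → weld metal.

25.5 kips (weld metal governs)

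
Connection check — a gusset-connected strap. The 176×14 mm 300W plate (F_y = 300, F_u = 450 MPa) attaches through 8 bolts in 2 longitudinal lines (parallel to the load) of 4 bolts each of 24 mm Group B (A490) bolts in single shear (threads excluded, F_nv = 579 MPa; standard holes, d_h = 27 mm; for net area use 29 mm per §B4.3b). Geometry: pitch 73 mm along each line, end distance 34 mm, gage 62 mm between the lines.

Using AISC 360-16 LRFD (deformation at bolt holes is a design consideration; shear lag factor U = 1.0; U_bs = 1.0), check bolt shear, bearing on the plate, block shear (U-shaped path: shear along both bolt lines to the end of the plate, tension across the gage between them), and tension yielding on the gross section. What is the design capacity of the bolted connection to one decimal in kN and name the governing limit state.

665.3 kN (gross-section yield governs)

Bolt shear: A_b = π(24)²/4 = 452.39 mm². φR_n = 0.75 × 579 × 452.39 × 8 × 1 = 1571.6 kN.
Bearing (14 mm plate, F_u = 450 MPa): end bolts L_c = 34 − 27/2 = 20.5, R_n = min(1.2×20.5×14×450, 2.4×24×14×450) = 154.98 kN/bolt; interior L_c = 73 − 27 = 46, R_n = 347.76 kN/bolt. φR_n = 0.75 × (2×154.98 + 6×347.76) = 1797.4 kN.
Block shear: shear path 2×[34+3×73] = 2×253 mm, A_gv = 7084, A_nv = 2×(253 − 3.5×29)×14 = 4242 mm²; tension across gage: (62 − 1×29)×14 = 462 mm². R_n = min(0.6×450×4242, 0.6×300×7084) + 1.0×450×462 = min(1145.3, 1275.1) + 207.9 = 1353.2 kN. φR_n = 0.75 × 1353.2 = 1014.9 kN.
Tension yield (gross): A_g = 176×14 = 2464 mm². φR_n = 0.90 × 300 × 2464 = 665.3 kN.
Governing: min(1571.6, 1797.4, 1014.9, 665.3) = 665.3 kN → gross-section yield.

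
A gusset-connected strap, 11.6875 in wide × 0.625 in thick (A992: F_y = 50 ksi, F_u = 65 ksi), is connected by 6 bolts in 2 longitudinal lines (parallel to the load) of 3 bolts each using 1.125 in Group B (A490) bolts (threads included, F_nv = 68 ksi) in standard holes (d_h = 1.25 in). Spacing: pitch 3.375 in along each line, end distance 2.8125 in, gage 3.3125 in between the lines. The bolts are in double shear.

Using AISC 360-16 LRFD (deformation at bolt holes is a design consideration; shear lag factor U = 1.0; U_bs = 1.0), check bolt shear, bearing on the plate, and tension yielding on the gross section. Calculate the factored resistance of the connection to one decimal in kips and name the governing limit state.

Bolt shear: A_b = π(1.125)²/4 = 0.99402 in². φR_n = 0.75 × 68 × 0.99402 × 6 × 2 = 608.3 kips.
Bearing (0.625 in plate, F_u = 65 ksi): end bolts L_c = 2.8125 − 1.25/2 = 2.1875, R_n = min(1.2×2.1875×0.625×65, 2.4×1.125×0.625×65) = 106.64 kips/bolt; interior L_c = 3.375 − 1.25 = 2.125, R_n = 103.59 kips/bolt. φR_n = 0.75 × (2×106.64 + 4×103.59) = 470.7 kips.
Tension yield (gross): A_g = 11.6875×0.625 = 7.3047 in². φR_n = 0.90 × 50 × 7.3047 = 328.7 kips.
Governing: min(608.3, 470.7, 328.7) = 328.7 kips → gross-section yield.

328.7 kips (gross-section yield governs)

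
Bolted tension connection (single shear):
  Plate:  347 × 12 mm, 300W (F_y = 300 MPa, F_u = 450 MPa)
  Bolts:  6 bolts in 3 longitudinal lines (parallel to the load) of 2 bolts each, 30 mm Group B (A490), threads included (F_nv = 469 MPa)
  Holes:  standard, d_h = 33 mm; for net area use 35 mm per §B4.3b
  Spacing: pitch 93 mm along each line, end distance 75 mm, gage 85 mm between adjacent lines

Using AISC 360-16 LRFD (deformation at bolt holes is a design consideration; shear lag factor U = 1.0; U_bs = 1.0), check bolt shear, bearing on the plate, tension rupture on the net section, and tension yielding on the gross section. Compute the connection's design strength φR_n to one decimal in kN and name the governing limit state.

980.1 kN (net-section rupture governs)

Bolt shear: A_b = π(30)²/4 = 706.86 mm². φR_n = 0.75 × 469 × 706.86 × 6 × 1 = 1491.8 kN.
Bearing (12 mm plate, F_u = 450 MPa): end bolts L_c = 75 − 33/2 = 58.5, R_n = min(1.2×58.5×12×450, 2.4×30×12×450) = 379.08 kN/bolt; interior L_c = 93 − 33 = 60, R_n = 388.8 kN/bolt. φR_n = 0.75 × (3×379.08 + 3×388.8) = 1727.7 kN.
Tension rupture (net): A_n = (347 − 3×35)×12 = 2904 mm² (U = 1.0, A_e = A_n). φR_n = 0.75 × 450 × 2904 = 980.1 kN.
Tension yield (gross): A_g = 347×12 = 4164 mm². φR_n = 0.90 × 300 × 4164 = 1124.3 kN.
Governing: min(1491.8, 1727.7, 980.1, 1124.3) = 980.1 kN → net-section rupture.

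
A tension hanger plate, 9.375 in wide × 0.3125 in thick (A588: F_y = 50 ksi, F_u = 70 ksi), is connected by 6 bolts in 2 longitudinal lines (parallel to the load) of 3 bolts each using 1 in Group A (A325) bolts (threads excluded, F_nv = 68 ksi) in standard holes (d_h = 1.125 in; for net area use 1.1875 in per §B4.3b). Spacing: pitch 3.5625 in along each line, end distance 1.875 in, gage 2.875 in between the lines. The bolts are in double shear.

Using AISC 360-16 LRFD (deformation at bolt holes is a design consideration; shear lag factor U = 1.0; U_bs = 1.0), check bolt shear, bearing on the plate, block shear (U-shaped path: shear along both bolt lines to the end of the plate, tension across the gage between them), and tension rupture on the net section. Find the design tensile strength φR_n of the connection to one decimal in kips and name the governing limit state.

Bolt shear: A_b = π(1)²/4 = 0.7854 in². φR_n = 0.75 × 68 × 0.7854 × 6 × 2 = 480.7 kips.
Bearing (0.3125 in plate, F_u = 70 ksi): end bolts L_c = 1.875 − 1.125/2 = 1.3125, R_n = min(1.2×1.3125×0.3125×70, 2.4×1×0.3125×70) = 34.453 kips/bolt; interior L_c = 3.5625 − 1.125 = 2.4375, R_n = 52.5 kips/bolt. φR_n = 0.75 × (2×34.453 + 4×52.5) = 209.2 kips.
Block shear: shear path 2×[1.875+2×3.5625] = 2×9 in, A_gv = 5.625, A_nv = 2×(9 − 2.5×1.1875)×0.3125 = 3.7695 in²; tension across gage: (2.875 − 1×1.1875)×0.3125 = 0.52734 in². R_n = min(0.6×70×3.7695, 0.6×50×5.625) + 1.0×70×0.52734 = min(158.32, 168.75) + 36.914 = 195.23 kips. φR_n = 0.75 × 195.23 = 146.4 kips.
Tension rupture (net): A_n = (9.375 − 2×1.1875)×0.3125 = 2.1875 in² (U = 1.0, A_e = A_n). φR_n = 0.75 × 70 × 2.1875 = 114.8 kips.
Governing: min(480.7, 209.2, 146.4, 114.8) = 114.8 kips → net-section rupture.

114.8 kips (net-section rupture governs)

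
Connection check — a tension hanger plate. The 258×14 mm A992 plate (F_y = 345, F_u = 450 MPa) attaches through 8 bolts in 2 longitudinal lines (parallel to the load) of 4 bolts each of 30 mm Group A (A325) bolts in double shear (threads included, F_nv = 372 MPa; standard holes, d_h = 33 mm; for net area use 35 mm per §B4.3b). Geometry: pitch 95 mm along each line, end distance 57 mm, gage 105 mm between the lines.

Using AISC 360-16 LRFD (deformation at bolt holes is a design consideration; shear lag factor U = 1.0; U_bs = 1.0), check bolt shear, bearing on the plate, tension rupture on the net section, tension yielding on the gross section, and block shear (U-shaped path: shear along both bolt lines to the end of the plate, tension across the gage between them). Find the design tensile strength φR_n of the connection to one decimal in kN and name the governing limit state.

888.3 kN (net-section rupture governs)

Bolt shear: A_b = π(30)²/4 = 706.86 mm². φR_n = 0.75 × 372 × 706.86 × 8 × 2 = 3155.4 kN.
Bearing (14 mm plate, F_u = 450 MPa): end bolts L_c = 57 − 33/2 = 40.5, R_n = min(1.2×40.5×14×450, 2.4×30×14×450) = 306.18 kN/bolt; interior L_c = 95 − 33 = 62, R_n = 453.6 kN/bolt. φR_n = 0.75 × (2×306.18 + 6×453.6) = 2500.5 kN.
Tension rupture (net): A_n = (258 − 2×35)×14 = 2632 mm² (U = 1.0, A_e = A_n). φR_n = 0.75 × 450 × 2632 = 888.3 kN.
Tension yield (gross): A_g = 258×14 = 3612 mm². φR_n = 0.90 × 345 × 3612 = 1121.5 kN.
Block shear: shear path 2×[57+3×95] = 2×342 mm, A_gv = 9576, A_nv = 2×(342 − 3.5×35)×14 = 6146 mm²; tension across gage: (105 − 1×35)×14 = 980 mm². R_n = min(0.6×450×6146, 0.6×345×9576) + 1.0×450×980 = min(1659.4, 1982.2) + 441 = 2100.4 kN. φR_n = 0.75 × 2100.4 = 1575.3 kN.
Governing: min(3155.4, 2500.5, 888.3, 1121.5, 1575.3) = 888.3 kN → net-section rupture.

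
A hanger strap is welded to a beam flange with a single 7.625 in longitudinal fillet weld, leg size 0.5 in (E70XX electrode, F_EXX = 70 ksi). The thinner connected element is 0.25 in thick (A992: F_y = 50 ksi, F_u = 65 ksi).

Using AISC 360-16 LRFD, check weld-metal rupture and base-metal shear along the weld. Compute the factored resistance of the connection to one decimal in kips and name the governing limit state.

Weld metal: throat = 0.707×0.5 = 0.3535 in, L = 7.625 in. φR_n = 0.75 × 0.6 × 70 × 0.3535 × 7.625 = 84.9 kips.
Base metal shear (0.25 in plate): yield φR_n = 1.0×0.6×50×0.25×7.625 = 57.2 kips; rupture φR_n = 0.75×0.6×65×0.25×7.625 = 55.8 kips; take 55.8 kips (rupture).
Governing: min(84.9, 55.8) = 55.8 kips → base-metal shear.

55.8 kips (base-metal shear governs)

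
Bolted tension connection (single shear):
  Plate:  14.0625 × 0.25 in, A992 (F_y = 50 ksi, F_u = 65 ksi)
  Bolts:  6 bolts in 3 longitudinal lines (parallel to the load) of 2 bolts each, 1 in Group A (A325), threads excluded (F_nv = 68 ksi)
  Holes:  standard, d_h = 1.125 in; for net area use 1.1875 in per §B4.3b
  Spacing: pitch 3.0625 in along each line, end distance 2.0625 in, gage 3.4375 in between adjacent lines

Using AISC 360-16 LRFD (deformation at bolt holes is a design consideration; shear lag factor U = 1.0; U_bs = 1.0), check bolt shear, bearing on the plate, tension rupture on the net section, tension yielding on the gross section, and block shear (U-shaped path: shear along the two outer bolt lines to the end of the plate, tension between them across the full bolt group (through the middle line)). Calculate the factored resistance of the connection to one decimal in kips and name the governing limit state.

Bolt shear: A_b = π(1)²/4 = 0.7854 in². φR_n = 0.75 × 68 × 0.7854 × 6 × 1 = 240.3 kips.
Bearing (0.25 in plate, F_u = 65 ksi): end bolts L_c = 2.0625 − 1.125/2 = 1.5, R_n = min(1.2×1.5×0.25×65, 2.4×1×0.25×65) = 29.25 kips/bolt; interior L_c = 3.0625 − 1.125 = 1.9375, R_n = 37.781 kips/bolt. φR_n = 0.75 × (3×29.25 + 3×37.781) = 150.8 kips.
Tension rupture (net): A_n = (14.0625 − 3×1.1875)×0.25 = 2.625 in² (U = 1.0, A_e = A_n). φR_n = 0.75 × 65 × 2.625 = 128.0 kips.
Tension yield (gross): A_g = 14.0625×0.25 = 3.5156 in². φR_n = 0.90 × 50 × 3.5156 = 158.2 kips.
Block shear: shear path 2×[2.0625+1×3.0625] = 2×5.125 in, A_gv = 2.5625, A_nv = 2×(5.125 − 1.5×1.1875)×0.25 = 1.6719 in²; tension across gage: (6.875 − 2×1.1875)×0.25 = 1.125 in². R_n = min(0.6×65×1.6719, 0.6×50×2.5625) + 1.0×65×1.125 = min(65.204, 76.875) + 73.125 = 138.33 kips. φR_n = 0.75 × 138.33 = 103.7 kips.
Governing: min(240.3, 150.8, 128.0, 158.2, 103.7) = 103.7 kips → block shear.

103.7 kips (block shear governs)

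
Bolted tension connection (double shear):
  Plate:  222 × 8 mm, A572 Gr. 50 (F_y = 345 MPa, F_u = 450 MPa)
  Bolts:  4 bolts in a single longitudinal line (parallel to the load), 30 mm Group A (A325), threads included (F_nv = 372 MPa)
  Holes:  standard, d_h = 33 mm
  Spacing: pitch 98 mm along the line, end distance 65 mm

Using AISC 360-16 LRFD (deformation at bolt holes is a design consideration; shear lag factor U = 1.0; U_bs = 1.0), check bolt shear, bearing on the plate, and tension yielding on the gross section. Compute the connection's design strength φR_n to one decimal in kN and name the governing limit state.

551.4 kN (gross-section yield governs)

Bolt shear: A_b = π(30)²/4 = 706.86 mm². φR_n = 0.75 × 372 × 706.86 × 4 × 2 = 1577.7 kN.
Bearing (8 mm plate, F_u = 450 MPa): end bolts L_c = 65 − 33/2 = 48.5, R_n = min(1.2×48.5×8×450, 2.4×30×8×450) = 209.52 kN/bolt; interior L_c = 98 − 33 = 65, R_n = 259.2 kN/bolt. φR_n = 0.75 × (1×209.52 + 3×259.2) = 740.3 kN.
Tension yield (gross): A_g = 222×8 = 1776 mm². φR_n = 0.90 × 345 × 1776 = 551.4 kN.
Governing: min(1577.7, 740.3, 551.4) = 551.4 kN → gross-section yield.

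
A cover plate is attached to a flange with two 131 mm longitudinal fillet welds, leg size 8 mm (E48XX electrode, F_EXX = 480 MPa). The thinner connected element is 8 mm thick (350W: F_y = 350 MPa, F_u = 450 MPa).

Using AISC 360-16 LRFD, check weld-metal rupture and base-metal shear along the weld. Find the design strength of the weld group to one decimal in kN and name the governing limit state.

Weld metal: throat = 0.707×8 = 5.656 mm, L = 2×131 = 262 mm. φR_n = 0.75 × 0.6 × 480 × 5.656 × 262 = 320.1 kN.
Base metal shear (8 mm plate): yield φR_n = 1.0×0.6×350×8×262 = 440.2 kN; rupture φR_n = 0.75×0.6×450×8×262 = 424.4 kN; take 424.4 kN (rupture).
Governing: min(320.1, 424.4) = 320.1 kN → weld metal.

320.1 kN (weld metal governs)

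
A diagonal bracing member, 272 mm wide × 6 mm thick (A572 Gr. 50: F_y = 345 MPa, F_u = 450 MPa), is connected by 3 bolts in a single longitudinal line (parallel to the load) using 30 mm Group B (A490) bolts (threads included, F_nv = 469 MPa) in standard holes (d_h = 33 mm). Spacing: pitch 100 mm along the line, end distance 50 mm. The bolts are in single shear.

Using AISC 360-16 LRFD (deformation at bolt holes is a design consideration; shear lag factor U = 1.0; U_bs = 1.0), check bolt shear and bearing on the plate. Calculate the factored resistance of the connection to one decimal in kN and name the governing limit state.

Bolt shear: A_b = π(30)²/4 = 706.86 mm². φR_n = 0.75 × 469 × 706.86 × 3 × 1 = 745.9 kN.
Bearing (6 mm plate, F_u = 450 MPa): end bolts L_c = 50 − 33/2 = 33.5, R_n = min(1.2×33.5×6×450, 2.4×30×6×450) = 108.54 kN/bolt; interior L_c = 100 − 33 = 67, R_n = 194.4 kN/bolt. φR_n = 0.75 × (1×108.54 + 2×194.4) = 373.0 kN.
Governing: min(745.9, 373.0) = 373.0 kN → bearing.

373.0 kN (bearing governs)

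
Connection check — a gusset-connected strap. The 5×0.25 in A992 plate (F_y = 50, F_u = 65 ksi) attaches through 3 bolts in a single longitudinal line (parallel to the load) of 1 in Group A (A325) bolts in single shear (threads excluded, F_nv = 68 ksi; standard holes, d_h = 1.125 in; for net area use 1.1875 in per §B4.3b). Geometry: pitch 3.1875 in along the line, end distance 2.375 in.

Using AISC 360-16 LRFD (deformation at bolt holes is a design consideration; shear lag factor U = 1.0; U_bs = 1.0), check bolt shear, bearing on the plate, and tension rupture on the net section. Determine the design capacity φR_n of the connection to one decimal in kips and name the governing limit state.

Bolt shear: A_b = π(1)²/4 = 0.7854 in². φR_n = 0.75 × 68 × 0.7854 × 3 × 1 = 120.2 kips.
Bearing (0.25 in plate, F_u = 65 ksi): end bolts L_c = 2.375 − 1.125/2 = 1.8125, R_n = min(1.2×1.8125×0.25×65, 2.4×1×0.25×65) = 35.344 kips/bolt; interior L_c = 3.1875 − 1.125 = 2.0625, R_n = 39 kips/bolt. φR_n = 0.75 × (1×35.344 + 2×39) = 85.0 kips.
Tension rupture (net): A_n = (5 − 1×1.1875)×0.25 = 0.95313 in² (U = 1.0, A_e = A_n). φR_n = 0.75 × 65 × 0.95313 = 46.5 kips.
Governing: min(120.2, 85.0, 46.5) = 46.5 kips → net-section rupture.

46.5 kips (net-section rupture governs)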